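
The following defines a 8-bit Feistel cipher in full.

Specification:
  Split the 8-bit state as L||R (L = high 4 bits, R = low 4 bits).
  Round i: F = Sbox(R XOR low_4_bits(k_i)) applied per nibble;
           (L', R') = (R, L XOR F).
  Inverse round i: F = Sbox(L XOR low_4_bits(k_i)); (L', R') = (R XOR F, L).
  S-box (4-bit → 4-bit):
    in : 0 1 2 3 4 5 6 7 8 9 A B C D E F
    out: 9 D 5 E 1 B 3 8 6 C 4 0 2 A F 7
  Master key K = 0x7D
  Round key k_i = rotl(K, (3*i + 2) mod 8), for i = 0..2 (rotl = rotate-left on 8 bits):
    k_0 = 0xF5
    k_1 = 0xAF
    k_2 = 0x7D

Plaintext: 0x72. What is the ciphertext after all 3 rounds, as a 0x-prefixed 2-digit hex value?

0xBC

s_0 = plaintext = 0x72
s_1 = Round(s_0, k_0) = 0x2F
s_2 = Round(s_1, k_1) = 0xFB
s_3 = Round(s_2, k_2) = 0xBC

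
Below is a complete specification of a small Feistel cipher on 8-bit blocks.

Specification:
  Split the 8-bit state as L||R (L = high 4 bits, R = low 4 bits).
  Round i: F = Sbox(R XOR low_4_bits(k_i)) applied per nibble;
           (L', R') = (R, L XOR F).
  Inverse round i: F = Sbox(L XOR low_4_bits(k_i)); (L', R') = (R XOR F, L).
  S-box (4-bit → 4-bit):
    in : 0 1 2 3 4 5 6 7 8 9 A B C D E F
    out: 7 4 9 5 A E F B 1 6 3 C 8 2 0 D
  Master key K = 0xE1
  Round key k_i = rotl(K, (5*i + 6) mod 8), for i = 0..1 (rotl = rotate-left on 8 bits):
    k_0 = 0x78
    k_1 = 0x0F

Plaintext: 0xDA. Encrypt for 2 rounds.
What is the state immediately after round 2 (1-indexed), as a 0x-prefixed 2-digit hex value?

0x46

s_0 = plaintext = 0xDA
s_1 = Round(s_0, k_0) = 0xA4
s_2 = Round(s_1, k_1) = 0x46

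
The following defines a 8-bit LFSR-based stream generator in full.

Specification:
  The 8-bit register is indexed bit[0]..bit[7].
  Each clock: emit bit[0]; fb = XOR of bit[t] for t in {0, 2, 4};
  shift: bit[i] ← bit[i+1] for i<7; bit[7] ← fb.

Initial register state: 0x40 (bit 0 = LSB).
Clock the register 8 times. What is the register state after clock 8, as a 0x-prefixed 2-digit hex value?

reg_0 = 0x40
clock 1: out=0, reg = 0x20
clock 2: out=0, reg = 0x10
clock 3: out=0, reg = 0x88
clock 4: out=0, reg = 0x44
clock 5: out=0, reg = 0xA2
clock 6: out=0, reg = 0x51
clock 7: out=1, reg = 0x28
clock 8: out=0, reg = 0x14

0x14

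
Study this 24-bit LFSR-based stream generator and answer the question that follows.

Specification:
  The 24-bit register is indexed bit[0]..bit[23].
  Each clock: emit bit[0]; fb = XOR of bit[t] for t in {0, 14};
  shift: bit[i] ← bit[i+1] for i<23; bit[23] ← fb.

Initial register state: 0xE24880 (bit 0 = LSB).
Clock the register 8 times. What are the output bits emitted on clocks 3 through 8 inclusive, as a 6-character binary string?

reg_0 = 0xE24880
clock 1: out=0, reg = 0xF12440
clock 2: out=0, reg = 0x789220
clock 3: out=0, reg = 0x3C4910
clock 4: out=0, reg = 0x9E2488
clock 5: out=0, reg = 0x4F1244
clock 6: out=0, reg = 0x278922
clock 7: out=0, reg = 0x13C491
clock 8: out=1, reg = 0x09E248

000001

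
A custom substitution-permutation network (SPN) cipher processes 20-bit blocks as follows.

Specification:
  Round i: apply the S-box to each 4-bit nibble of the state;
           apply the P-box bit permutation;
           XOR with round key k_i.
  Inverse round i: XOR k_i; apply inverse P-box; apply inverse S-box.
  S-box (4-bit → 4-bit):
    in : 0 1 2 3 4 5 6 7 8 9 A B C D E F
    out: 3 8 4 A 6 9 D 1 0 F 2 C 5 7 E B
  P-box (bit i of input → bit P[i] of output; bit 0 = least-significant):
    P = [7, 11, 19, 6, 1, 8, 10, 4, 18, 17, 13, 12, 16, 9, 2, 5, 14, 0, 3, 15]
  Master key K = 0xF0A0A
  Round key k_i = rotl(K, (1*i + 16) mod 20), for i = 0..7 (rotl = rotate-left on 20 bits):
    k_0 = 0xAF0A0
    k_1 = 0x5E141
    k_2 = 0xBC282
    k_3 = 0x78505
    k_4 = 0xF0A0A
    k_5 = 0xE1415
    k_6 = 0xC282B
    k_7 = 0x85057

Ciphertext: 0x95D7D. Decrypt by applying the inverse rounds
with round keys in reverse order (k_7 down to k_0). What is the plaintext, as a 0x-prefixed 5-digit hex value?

s_0 = ciphertext = 0x95D7D
s_1 = InvRound(s_0, k_7) = 0x258DA
s_2 = InvRound(s_1, k_6) = 0x01916
s_3 = InvRound(s_2, k_5) = 0xA80D4
s_4 = InvRound(s_3, k_4) = 0xBD75F
s_5 = InvRound(s_4, k_3) = 0xCA55B
s_6 = InvRound(s_5, k_2) = 0xD0DE5
s_7 = InvRound(s_6, k_1) = 0x5B22D
s_8 = InvRound(s_7, k_0) = 0xDD08C

0xDD08C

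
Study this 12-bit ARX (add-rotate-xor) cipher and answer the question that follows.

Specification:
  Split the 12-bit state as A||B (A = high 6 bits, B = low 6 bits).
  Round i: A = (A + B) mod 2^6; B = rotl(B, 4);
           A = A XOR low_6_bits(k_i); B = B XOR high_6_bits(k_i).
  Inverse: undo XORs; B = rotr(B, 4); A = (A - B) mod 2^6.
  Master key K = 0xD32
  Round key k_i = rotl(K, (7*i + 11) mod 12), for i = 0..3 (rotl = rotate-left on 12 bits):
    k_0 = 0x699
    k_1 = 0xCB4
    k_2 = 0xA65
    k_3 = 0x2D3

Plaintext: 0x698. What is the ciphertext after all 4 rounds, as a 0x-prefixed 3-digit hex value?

s_0 = plaintext = 0x698
s_1 = Round(s_0, k_0) = 0xADC
s_2 = Round(s_1, k_1) = 0xCF5
s_3 = Round(s_2, k_2) = 0x374
s_4 = Round(s_3, k_3) = 0x486

0x486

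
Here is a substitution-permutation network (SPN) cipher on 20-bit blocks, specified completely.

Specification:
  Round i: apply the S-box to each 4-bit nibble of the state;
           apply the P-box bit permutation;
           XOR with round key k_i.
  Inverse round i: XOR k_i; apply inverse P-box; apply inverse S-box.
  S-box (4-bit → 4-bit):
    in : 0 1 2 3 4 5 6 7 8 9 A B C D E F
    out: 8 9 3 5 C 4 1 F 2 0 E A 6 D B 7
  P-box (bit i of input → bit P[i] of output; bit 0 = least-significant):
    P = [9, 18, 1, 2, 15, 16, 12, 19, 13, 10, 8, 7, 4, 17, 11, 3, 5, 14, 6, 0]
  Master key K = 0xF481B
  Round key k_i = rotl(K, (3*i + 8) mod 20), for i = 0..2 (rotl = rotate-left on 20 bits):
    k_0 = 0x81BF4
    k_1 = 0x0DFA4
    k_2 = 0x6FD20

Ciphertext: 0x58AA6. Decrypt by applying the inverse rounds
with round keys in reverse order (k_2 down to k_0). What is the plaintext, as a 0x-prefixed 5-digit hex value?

s_0 = ciphertext = 0x58AA6
s_1 = InvRound(s_0, k_2) = 0x887CD
s_2 = InvRound(s_1, k_1) = 0x74949
s_3 = InvRound(s_2, k_0) = 0xEE0AE

0xEE0AE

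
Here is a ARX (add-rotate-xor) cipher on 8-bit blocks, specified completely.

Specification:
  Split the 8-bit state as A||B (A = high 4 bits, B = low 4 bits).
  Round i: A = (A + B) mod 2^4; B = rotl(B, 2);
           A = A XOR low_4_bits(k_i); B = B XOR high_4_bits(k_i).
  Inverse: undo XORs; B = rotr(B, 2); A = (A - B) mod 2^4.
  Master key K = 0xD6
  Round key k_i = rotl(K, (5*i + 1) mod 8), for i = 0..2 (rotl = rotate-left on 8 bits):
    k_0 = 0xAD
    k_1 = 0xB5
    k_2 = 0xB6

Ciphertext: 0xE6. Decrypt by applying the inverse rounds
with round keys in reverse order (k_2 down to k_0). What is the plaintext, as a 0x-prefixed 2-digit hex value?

s_0 = ciphertext = 0xE6
s_1 = InvRound(s_0, k_2) = 0x17
s_2 = InvRound(s_1, k_1) = 0x13
s_3 = InvRound(s_2, k_0) = 0x66

0x66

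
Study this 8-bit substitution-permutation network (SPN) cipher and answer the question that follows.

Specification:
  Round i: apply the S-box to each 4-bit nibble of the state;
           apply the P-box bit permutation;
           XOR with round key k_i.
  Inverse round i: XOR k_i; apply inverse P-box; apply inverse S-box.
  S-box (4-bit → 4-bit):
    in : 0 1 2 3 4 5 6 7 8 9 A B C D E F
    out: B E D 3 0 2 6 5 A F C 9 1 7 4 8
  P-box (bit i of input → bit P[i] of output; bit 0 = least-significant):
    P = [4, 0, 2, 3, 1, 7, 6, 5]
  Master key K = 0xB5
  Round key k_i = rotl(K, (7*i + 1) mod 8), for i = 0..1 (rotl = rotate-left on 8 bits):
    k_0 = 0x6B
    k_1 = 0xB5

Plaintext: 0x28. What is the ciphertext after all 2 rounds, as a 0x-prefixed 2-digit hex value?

s_0 = plaintext = 0x28
s_1 = Round(s_0, k_0) = 0x00
s_2 = Round(s_1, k_1) = 0x0E

0x0E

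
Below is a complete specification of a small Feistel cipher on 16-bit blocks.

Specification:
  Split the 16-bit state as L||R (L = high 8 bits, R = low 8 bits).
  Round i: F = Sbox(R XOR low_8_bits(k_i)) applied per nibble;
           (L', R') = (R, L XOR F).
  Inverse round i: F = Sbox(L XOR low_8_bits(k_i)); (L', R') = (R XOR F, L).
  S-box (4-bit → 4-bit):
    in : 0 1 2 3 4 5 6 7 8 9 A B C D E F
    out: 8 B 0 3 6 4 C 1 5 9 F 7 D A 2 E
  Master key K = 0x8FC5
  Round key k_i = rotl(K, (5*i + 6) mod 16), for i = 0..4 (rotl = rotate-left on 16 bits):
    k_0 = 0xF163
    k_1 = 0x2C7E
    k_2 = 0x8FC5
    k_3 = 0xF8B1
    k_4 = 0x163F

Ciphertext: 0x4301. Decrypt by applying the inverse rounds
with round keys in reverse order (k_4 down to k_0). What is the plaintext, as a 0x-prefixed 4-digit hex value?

0xD7A7

s_0 = ciphertext = 0x4301
s_1 = InvRound(s_0, k_4) = 0x1C43
s_2 = InvRound(s_1, k_3) = 0xB91C
s_3 = InvRound(s_2, k_2) = 0x01B9
s_4 = InvRound(s_3, k_1) = 0xA701
s_5 = InvRound(s_4, k_0) = 0xD7A7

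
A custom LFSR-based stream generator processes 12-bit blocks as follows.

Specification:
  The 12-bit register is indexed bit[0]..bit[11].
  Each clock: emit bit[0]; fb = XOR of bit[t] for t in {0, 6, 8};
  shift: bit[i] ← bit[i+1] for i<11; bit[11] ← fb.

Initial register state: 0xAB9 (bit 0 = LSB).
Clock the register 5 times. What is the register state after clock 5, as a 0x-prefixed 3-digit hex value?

0x4D5

reg_0 = 0xAB9
clock 1: out=1, reg = 0xD5C
clock 2: out=0, reg = 0x6AE
clock 3: out=0, reg = 0x357
clock 4: out=1, reg = 0x9AB
clock 5: out=1, reg = 0x4D5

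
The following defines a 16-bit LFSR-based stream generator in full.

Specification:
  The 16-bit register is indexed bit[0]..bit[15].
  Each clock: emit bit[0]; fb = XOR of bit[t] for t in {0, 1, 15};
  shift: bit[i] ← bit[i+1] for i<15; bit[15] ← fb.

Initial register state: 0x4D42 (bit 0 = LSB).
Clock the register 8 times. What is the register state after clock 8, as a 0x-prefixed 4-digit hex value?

0xA14D

reg_0 = 0x4D42
clock 1: out=0, reg = 0xA6A1
clock 2: out=1, reg = 0x5350
clock 3: out=0, reg = 0x29A8
clock 4: out=0, reg = 0x14D4
clock 5: out=0, reg = 0x0A6A
clock 6: out=0, reg = 0x8535
clock 7: out=1, reg = 0x429A
clock 8: out=0, reg = 0xA14D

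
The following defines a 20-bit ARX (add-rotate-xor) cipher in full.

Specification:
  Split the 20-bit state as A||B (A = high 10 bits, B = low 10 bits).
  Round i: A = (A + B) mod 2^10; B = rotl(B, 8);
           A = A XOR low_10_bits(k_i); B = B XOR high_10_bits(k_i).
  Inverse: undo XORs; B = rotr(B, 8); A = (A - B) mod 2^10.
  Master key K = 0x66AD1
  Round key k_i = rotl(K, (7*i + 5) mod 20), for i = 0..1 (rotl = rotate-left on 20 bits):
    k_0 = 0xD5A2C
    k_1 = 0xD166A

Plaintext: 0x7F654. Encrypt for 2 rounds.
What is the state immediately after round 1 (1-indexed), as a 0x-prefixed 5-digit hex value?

0x9F7C3

s_0 = plaintext = 0x7F654
s_1 = Round(s_0, k_0) = 0x9F7C3
s_2 = Round(s_1, k_1) = 0x0A8B5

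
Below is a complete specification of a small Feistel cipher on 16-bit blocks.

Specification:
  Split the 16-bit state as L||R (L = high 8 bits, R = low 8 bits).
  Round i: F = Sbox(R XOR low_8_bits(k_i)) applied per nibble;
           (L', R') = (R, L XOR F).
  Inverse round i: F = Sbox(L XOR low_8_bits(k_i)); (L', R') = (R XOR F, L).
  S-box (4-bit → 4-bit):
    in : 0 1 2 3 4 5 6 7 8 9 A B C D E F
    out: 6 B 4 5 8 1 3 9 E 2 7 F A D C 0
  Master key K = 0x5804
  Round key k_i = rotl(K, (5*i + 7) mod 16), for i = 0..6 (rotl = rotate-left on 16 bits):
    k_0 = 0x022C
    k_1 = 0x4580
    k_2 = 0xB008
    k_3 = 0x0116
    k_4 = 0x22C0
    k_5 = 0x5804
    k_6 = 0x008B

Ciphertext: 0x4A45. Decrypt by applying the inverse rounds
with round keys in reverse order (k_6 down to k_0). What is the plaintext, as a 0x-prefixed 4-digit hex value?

s_0 = ciphertext = 0x4A45
s_1 = InvRound(s_0, k_6) = 0xEE4A
s_2 = InvRound(s_1, k_5) = 0x8DEE
s_3 = InvRound(s_2, k_4) = 0x638D
s_4 = InvRound(s_3, k_3) = 0x1C63
s_5 = InvRound(s_4, k_2) = 0xDB1C
s_6 = InvRound(s_5, k_1) = 0x03DB
s_7 = InvRound(s_6, k_0) = 0x9B03

0x9B03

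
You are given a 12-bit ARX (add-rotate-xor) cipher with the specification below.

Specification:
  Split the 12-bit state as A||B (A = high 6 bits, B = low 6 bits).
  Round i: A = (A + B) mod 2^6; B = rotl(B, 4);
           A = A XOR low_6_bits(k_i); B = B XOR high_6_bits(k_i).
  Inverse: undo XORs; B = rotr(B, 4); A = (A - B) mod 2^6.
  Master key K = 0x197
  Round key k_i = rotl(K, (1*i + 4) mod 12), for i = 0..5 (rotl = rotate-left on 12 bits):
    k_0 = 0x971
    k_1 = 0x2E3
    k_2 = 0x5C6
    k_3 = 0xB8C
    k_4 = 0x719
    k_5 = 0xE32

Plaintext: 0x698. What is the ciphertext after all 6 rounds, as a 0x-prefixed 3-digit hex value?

s_0 = plaintext = 0x698
s_1 = Round(s_0, k_0) = 0x0E3
s_2 = Round(s_1, k_1) = 0x173
s_3 = Round(s_2, k_2) = 0xFAB
s_4 = Round(s_3, k_3) = 0x954
s_5 = Round(s_4, k_4) = 0x819
s_6 = Round(s_5, k_5) = 0x2EE

0x2EE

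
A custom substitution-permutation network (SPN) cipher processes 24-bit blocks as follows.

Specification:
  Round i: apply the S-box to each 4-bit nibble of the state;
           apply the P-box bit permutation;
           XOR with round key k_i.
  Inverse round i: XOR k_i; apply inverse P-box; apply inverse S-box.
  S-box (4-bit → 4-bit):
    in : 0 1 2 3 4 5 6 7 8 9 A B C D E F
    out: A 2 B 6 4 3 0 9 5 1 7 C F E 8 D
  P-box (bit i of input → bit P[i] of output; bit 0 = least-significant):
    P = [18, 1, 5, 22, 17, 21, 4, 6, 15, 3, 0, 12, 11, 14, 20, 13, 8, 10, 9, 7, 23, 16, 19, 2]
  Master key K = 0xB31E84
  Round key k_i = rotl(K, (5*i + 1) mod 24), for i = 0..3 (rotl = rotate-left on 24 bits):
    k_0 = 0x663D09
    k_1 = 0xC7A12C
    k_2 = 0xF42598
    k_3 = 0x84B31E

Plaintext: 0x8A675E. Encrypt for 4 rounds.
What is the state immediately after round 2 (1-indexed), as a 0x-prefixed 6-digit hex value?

s_0 = plaintext = 0x8A675E
s_1 = Round(s_0, k_0) = 0x8CAA09
s_2 = Round(s_1, k_1) = 0x7B6EE5
s_3 = Round(s_2, k_2) = 0x70375E
s_4 = Round(s_3, k_3) = 0x76679A

0x7B6EE5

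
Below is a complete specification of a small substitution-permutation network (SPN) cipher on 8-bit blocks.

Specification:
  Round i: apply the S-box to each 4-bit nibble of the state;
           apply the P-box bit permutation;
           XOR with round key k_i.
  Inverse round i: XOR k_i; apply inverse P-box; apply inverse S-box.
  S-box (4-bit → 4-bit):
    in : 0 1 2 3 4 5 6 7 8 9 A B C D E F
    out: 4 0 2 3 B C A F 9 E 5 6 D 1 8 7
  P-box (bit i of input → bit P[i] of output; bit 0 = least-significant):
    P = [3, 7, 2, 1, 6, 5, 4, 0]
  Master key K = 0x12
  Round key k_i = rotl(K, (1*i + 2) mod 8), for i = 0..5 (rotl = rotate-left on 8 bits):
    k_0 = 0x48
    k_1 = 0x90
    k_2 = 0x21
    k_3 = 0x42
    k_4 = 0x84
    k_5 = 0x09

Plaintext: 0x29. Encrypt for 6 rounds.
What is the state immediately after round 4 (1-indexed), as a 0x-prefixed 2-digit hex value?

0x79

s_0 = plaintext = 0x29
s_1 = Round(s_0, k_0) = 0xEE
s_2 = Round(s_1, k_1) = 0x93
s_3 = Round(s_2, k_2) = 0x98
s_4 = Round(s_3, k_3) = 0x79
s_5 = Round(s_4, k_4) = 0x73
s_6 = Round(s_5, k_5) = 0xF0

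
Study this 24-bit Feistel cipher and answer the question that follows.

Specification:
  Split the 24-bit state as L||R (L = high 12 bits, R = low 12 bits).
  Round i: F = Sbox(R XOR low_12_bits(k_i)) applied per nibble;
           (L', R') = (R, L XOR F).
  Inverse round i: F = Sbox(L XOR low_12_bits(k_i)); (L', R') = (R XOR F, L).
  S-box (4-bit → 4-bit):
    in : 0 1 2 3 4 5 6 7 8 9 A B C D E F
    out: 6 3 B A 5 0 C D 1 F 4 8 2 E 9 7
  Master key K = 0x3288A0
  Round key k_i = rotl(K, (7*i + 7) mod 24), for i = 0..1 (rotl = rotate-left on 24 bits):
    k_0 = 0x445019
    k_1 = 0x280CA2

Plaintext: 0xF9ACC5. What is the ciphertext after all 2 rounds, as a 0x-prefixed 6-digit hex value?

s_0 = plaintext = 0xF9ACC5
s_1 = Round(s_0, k_0) = 0xCC5D78
s_2 = Round(s_1, k_1) = 0xD78F21

0xD78F21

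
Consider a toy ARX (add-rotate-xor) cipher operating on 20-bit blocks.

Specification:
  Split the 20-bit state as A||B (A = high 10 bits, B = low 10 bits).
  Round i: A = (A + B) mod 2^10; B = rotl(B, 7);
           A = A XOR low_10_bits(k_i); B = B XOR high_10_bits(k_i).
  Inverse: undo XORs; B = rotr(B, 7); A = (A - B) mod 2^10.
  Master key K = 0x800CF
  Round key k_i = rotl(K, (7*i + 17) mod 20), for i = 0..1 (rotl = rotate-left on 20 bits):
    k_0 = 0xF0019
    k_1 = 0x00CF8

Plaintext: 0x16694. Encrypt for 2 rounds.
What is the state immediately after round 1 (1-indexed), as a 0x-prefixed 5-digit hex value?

s_0 = plaintext = 0x16694
s_1 = Round(s_0, k_0) = 0xBD192
s_2 = Round(s_1, k_1) = 0x1F931

0xBD192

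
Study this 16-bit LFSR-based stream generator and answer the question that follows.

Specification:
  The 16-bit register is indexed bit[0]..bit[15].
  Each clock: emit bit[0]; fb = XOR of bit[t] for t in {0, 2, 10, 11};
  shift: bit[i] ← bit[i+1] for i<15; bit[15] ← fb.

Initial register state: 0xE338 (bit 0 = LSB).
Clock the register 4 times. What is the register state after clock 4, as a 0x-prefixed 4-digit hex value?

0x2E33

reg_0 = 0xE338
clock 1: out=0, reg = 0x719C
clock 2: out=0, reg = 0xB8CE
clock 3: out=0, reg = 0x5C67
clock 4: out=1, reg = 0x2E33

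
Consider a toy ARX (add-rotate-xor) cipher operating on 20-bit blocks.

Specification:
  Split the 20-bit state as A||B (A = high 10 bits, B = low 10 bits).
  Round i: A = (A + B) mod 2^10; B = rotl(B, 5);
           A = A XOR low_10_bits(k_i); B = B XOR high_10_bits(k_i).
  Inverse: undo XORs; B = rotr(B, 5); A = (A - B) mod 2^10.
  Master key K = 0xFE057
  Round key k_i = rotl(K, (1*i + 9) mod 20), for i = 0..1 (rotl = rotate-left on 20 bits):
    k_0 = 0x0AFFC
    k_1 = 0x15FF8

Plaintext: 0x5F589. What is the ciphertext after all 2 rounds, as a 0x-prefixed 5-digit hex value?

s_0 = plaintext = 0x5F589
s_1 = Round(s_0, k_0) = 0x3E907
s_2 = Round(s_1, k_1) = 0x7E4BF

0x7E4BF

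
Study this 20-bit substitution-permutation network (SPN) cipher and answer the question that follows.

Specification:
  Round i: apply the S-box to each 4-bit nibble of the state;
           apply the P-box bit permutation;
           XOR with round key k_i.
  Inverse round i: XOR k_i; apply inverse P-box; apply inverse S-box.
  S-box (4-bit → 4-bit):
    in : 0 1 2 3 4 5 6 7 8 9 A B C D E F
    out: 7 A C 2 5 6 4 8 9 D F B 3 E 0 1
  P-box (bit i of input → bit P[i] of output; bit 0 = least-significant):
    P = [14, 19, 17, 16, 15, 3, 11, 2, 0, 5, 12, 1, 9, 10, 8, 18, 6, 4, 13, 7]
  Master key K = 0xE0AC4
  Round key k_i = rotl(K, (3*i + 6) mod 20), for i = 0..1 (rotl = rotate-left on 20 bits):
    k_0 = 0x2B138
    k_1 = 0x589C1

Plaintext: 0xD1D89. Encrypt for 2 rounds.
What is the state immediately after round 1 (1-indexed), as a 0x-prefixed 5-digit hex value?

0x5458E

s_0 = plaintext = 0xD1D89
s_1 = Round(s_0, k_0) = 0x5458E
s_2 = Round(s_1, k_1) = 0x53AF5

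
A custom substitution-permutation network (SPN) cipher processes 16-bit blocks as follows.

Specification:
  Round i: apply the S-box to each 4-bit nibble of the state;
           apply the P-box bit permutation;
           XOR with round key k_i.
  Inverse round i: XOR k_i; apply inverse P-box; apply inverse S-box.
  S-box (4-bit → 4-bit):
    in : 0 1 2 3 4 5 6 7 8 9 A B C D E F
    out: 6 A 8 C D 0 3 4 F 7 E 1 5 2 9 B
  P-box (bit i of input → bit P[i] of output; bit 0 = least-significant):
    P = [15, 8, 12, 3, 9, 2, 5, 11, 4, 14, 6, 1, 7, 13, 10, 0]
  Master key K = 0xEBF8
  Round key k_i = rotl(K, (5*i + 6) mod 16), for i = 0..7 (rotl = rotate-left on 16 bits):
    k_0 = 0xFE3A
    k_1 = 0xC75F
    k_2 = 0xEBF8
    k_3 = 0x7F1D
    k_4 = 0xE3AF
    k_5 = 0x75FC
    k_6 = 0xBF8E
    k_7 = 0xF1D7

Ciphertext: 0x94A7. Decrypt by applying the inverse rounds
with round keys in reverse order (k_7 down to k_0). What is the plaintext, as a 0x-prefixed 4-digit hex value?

0xA680

s_0 = ciphertext = 0x94A7
s_1 = InvRound(s_0, k_7) = 0x097D
s_2 = InvRound(s_1, k_6) = 0x84CC
s_3 = InvRound(s_2, k_5) = 0xD679
s_4 = InvRound(s_3, k_4) = 0x94D0
s_5 = InvRound(s_4, k_3) = 0xF0FF
s_6 = InvRound(s_5, k_2) = 0x22F0
s_7 = InvRound(s_6, k_1) = 0x810F
s_8 = InvRound(s_7, k_0) = 0xA680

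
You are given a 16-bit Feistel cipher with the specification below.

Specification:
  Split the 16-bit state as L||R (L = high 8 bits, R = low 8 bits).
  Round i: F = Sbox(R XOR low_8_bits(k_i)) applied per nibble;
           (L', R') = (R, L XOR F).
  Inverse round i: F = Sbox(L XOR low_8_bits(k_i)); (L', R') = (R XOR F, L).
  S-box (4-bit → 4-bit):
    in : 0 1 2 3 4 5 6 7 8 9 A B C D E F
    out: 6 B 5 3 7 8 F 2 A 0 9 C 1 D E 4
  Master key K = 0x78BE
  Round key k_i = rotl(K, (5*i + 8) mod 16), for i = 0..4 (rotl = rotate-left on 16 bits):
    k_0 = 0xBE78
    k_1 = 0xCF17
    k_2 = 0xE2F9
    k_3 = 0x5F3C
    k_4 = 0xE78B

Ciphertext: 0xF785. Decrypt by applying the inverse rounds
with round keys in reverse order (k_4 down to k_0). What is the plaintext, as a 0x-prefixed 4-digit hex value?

0x462A

s_0 = ciphertext = 0xF785
s_1 = InvRound(s_0, k_4) = 0xA4F7
s_2 = InvRound(s_1, k_3) = 0xFDA4
s_3 = InvRound(s_2, k_2) = 0xC3FD
s_4 = InvRound(s_3, k_1) = 0x2AC3
s_5 = InvRound(s_4, k_0) = 0x462A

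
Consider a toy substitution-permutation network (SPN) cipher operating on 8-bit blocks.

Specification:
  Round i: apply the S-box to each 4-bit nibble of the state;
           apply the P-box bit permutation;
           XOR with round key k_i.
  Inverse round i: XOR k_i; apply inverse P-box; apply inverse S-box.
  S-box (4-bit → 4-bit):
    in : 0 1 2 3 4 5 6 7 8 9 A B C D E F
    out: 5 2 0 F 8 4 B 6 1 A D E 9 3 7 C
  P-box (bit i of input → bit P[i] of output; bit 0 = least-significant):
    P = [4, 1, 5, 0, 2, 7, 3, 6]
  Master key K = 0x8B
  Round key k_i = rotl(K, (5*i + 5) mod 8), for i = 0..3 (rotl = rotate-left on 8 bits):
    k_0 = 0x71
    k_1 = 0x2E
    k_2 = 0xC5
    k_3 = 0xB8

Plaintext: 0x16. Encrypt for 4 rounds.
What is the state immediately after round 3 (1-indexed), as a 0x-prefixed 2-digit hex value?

0x89

s_0 = plaintext = 0x16
s_1 = Round(s_0, k_0) = 0xE2
s_2 = Round(s_1, k_1) = 0xA2
s_3 = Round(s_2, k_2) = 0x89
s_4 = Round(s_3, k_3) = 0xBF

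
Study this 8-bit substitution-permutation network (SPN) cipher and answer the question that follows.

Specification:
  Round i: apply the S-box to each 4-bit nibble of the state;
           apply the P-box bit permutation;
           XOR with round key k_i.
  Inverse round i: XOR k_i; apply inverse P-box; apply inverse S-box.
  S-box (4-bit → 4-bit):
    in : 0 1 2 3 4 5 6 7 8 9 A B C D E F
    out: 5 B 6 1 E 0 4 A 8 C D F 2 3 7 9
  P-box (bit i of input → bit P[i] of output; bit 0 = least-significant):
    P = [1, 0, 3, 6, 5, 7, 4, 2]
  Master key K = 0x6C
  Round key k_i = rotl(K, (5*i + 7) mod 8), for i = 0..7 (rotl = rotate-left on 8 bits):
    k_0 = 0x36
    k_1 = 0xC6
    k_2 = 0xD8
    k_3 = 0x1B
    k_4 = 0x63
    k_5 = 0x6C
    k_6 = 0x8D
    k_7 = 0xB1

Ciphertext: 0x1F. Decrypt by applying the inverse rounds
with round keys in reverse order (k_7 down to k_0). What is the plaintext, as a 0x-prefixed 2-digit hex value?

s_0 = ciphertext = 0x1F
s_1 = InvRound(s_0, k_7) = 0x10
s_2 = InvRound(s_1, k_6) = 0x42
s_3 = InvRound(s_2, k_5) = 0xF0
s_4 = InvRound(s_3, k_4) = 0x2D
s_5 = InvRound(s_4, k_3) = 0xA3
s_6 = InvRound(s_5, k_2) = 0x0B
s_7 = InvRound(s_6, k_1) = 0x74
s_8 = InvRound(s_7, k_0) = 0x5F

0x5F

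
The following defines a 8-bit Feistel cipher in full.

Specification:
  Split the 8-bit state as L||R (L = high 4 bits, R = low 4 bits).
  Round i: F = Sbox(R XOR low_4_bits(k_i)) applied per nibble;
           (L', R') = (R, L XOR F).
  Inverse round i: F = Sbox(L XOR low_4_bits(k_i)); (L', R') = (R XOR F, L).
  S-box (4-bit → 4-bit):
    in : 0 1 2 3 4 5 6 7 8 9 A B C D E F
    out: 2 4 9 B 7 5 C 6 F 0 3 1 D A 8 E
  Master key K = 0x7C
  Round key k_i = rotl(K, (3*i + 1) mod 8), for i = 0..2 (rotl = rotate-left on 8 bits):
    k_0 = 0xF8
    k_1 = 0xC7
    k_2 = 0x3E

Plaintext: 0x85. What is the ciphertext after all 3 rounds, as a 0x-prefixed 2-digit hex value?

0x0A

s_0 = plaintext = 0x85
s_1 = Round(s_0, k_0) = 0x52
s_2 = Round(s_1, k_1) = 0x20
s_3 = Round(s_2, k_2) = 0x0A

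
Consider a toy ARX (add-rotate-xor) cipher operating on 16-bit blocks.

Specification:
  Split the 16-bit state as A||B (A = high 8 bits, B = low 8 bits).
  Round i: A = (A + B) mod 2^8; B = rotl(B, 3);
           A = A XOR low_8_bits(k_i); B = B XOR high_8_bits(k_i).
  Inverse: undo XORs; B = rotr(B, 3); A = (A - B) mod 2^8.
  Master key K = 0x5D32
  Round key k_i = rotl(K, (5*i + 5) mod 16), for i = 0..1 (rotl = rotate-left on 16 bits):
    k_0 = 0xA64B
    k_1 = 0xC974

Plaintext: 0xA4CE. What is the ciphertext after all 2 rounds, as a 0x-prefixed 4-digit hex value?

0x7D4F

s_0 = plaintext = 0xA4CE
s_1 = Round(s_0, k_0) = 0x39D0
s_2 = Round(s_1, k_1) = 0x7D4F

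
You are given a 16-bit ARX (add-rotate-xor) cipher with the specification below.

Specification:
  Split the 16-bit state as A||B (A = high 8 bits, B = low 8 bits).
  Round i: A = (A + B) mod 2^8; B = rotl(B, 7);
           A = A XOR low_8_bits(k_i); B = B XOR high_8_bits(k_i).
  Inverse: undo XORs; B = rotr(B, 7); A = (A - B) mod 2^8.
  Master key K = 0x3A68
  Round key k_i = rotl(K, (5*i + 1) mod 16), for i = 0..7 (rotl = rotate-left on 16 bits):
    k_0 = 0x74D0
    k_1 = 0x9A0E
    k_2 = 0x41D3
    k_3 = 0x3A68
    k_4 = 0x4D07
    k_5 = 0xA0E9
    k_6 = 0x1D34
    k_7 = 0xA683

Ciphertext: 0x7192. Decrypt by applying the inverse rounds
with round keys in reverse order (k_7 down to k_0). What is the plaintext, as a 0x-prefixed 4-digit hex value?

0xE510

s_0 = ciphertext = 0x7192
s_1 = InvRound(s_0, k_7) = 0x8A68
s_2 = InvRound(s_1, k_6) = 0xD4EA
s_3 = InvRound(s_2, k_5) = 0xA994
s_4 = InvRound(s_3, k_4) = 0xFBB3
s_5 = InvRound(s_4, k_3) = 0x8013
s_6 = InvRound(s_5, k_2) = 0xAFA4
s_7 = InvRound(s_6, k_1) = 0x257C
s_8 = InvRound(s_7, k_0) = 0xE510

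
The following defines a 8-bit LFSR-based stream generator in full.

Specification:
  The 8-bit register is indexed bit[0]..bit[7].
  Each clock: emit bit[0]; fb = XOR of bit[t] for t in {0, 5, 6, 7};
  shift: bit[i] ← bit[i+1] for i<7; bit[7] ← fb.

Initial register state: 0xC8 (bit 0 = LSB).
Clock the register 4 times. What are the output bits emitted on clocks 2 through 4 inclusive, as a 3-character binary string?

reg_0 = 0xC8
clock 1: out=0, reg = 0x64
clock 2: out=0, reg = 0x32
clock 3: out=0, reg = 0x99
clock 4: out=1, reg = 0x4C

001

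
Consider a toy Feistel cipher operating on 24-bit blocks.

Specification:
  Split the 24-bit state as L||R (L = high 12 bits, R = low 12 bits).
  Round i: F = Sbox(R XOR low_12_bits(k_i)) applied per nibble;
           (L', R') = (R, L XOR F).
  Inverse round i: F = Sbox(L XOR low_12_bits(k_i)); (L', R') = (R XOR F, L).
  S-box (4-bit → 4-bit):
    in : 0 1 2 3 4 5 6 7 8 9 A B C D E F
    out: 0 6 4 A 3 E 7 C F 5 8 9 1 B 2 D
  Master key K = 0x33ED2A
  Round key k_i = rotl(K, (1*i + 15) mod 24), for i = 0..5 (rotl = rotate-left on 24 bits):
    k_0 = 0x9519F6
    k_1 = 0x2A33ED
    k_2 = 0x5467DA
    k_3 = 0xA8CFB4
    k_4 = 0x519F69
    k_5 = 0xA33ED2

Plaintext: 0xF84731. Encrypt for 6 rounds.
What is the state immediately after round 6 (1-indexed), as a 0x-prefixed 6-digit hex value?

s_0 = plaintext = 0xF84731
s_1 = Round(s_0, k_0) = 0x731D98
s_2 = Round(s_1, k_1) = 0xD985FF
s_3 = Round(s_2, k_2) = 0x5FF9D6
s_4 = Round(s_3, k_3) = 0x9D628B
s_5 = Round(s_4, k_4) = 0x28B2F2
s_6 = Round(s_5, k_5) = 0x2F23CB

0x2F23CB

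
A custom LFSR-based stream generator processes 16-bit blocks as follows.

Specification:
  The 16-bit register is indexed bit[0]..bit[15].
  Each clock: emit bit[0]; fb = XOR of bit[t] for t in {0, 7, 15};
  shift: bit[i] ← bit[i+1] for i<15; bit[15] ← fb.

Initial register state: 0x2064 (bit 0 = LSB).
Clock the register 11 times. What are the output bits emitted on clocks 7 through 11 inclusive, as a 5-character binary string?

reg_0 = 0x2064
clock 1: out=0, reg = 0x1032
clock 2: out=0, reg = 0x0819
clock 3: out=1, reg = 0x840C
clock 4: out=0, reg = 0xC206
clock 5: out=0, reg = 0xE103
clock 6: out=1, reg = 0x7081
clock 7: out=1, reg = 0x3840
clock 8: out=0, reg = 0x1C20
clock 9: out=0, reg = 0x0E10
clock 10: out=0, reg = 0x0708
clock 11: out=0, reg = 0x0384

10000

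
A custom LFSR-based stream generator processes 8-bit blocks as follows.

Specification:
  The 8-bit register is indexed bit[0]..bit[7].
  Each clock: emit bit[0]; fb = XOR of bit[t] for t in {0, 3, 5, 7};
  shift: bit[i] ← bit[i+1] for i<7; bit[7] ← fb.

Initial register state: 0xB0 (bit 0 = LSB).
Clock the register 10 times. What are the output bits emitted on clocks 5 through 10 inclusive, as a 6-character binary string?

110101

reg_0 = 0xB0
clock 1: out=0, reg = 0x58
clock 2: out=0, reg = 0xAC
clock 3: out=0, reg = 0xD6
clock 4: out=0, reg = 0xEB
clock 5: out=1, reg = 0x75
clock 6: out=1, reg = 0x3A
clock 7: out=0, reg = 0x1D
clock 8: out=1, reg = 0x0E
clock 9: out=0, reg = 0x87
clock 10: out=1, reg = 0x43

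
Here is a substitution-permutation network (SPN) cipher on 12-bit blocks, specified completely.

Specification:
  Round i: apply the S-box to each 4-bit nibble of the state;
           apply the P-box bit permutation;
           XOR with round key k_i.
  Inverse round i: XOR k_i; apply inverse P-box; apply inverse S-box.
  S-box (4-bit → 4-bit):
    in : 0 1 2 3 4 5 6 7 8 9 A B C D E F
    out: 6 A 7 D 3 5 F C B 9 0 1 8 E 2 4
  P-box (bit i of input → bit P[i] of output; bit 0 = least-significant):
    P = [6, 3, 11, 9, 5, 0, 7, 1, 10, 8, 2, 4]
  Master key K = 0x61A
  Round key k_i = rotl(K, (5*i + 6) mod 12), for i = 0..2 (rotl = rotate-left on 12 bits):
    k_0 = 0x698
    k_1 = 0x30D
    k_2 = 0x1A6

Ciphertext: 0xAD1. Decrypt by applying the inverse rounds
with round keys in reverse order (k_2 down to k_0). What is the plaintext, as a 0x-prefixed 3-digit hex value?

0x029

s_0 = ciphertext = 0xAD1
s_1 = InvRound(s_0, k_2) = 0xD83
s_2 = InvRound(s_1, k_1) = 0x57D
s_3 = InvRound(s_2, k_0) = 0x029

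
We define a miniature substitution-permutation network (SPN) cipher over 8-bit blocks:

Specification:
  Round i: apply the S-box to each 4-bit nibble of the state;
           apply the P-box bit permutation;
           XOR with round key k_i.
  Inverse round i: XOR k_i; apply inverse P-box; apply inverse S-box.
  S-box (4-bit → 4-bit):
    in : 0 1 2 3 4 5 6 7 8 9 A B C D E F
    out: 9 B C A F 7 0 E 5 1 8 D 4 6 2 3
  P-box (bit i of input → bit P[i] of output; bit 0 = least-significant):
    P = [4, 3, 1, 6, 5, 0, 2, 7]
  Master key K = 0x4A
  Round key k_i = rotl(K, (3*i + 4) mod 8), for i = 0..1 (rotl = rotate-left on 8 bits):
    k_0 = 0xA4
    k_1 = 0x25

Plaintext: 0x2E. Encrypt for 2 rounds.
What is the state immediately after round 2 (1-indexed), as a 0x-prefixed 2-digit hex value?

s_0 = plaintext = 0x2E
s_1 = Round(s_0, k_0) = 0x28
s_2 = Round(s_1, k_1) = 0xB3

0xB3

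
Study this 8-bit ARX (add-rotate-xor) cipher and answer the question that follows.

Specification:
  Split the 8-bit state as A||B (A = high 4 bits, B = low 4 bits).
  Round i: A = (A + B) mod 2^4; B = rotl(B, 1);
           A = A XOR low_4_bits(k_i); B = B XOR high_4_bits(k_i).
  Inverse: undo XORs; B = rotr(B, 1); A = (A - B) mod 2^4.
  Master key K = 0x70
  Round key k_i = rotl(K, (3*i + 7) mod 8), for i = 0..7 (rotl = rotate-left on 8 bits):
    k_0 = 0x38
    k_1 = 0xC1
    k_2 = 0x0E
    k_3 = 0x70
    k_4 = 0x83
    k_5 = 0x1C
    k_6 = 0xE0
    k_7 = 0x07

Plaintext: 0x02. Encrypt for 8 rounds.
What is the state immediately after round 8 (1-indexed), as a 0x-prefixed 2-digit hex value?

s_0 = plaintext = 0x02
s_1 = Round(s_0, k_0) = 0xA7
s_2 = Round(s_1, k_1) = 0x02
s_3 = Round(s_2, k_2) = 0xC4
s_4 = Round(s_3, k_3) = 0x0F
s_5 = Round(s_4, k_4) = 0xC7
s_6 = Round(s_5, k_5) = 0xFF
s_7 = Round(s_6, k_6) = 0xE1
s_8 = Round(s_7, k_7) = 0x82

0x82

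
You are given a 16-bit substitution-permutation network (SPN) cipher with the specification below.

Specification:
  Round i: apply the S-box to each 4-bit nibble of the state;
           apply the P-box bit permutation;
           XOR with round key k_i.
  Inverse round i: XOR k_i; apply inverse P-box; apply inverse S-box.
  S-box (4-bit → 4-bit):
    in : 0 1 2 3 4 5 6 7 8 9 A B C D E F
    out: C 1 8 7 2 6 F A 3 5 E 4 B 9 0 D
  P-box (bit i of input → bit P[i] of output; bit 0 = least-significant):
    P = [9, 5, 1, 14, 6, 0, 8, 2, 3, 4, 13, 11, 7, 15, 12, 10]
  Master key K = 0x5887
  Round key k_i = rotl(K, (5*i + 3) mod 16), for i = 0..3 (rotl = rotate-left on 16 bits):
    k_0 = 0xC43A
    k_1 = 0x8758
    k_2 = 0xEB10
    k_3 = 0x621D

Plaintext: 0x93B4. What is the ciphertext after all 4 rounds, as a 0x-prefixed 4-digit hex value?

s_0 = plaintext = 0x93B4
s_1 = Round(s_0, k_0) = 0xF582
s_2 = Round(s_1, k_1) = 0xF389
s_3 = Round(s_2, k_2) = 0xDDCB
s_4 = Round(s_3, k_3) = 0x6ED2

0x6ED2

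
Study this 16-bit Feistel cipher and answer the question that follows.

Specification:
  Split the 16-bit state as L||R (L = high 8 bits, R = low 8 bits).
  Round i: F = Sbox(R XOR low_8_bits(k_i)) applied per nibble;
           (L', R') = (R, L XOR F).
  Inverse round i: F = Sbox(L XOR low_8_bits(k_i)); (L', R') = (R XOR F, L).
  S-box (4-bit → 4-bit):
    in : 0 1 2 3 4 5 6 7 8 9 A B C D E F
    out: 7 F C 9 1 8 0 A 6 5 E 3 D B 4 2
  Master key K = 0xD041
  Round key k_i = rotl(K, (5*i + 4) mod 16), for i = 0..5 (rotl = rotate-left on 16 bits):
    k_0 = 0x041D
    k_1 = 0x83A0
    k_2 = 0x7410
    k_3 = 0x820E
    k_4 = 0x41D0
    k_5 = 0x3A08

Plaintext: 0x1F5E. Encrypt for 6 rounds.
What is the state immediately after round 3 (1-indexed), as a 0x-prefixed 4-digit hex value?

s_0 = plaintext = 0x1F5E
s_1 = Round(s_0, k_0) = 0x5E06
s_2 = Round(s_1, k_1) = 0x06BE
s_3 = Round(s_2, k_2) = 0xBEE2
s_4 = Round(s_3, k_3) = 0xE2F3
s_5 = Round(s_4, k_4) = 0xF32B
s_6 = Round(s_5, k_5) = 0x2B3A

0xBEE2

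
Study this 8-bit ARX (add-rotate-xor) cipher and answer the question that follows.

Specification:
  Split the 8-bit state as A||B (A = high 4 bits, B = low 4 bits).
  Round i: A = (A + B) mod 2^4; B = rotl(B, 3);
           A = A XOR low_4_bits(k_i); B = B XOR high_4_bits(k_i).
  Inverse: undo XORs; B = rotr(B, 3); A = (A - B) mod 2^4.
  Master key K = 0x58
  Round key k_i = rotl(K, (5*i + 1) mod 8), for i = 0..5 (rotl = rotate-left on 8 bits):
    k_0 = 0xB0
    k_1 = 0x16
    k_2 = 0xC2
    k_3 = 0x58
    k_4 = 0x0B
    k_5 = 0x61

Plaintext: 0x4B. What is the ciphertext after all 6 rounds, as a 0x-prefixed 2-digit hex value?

0x88

s_0 = plaintext = 0x4B
s_1 = Round(s_0, k_0) = 0xF6
s_2 = Round(s_1, k_1) = 0x32
s_3 = Round(s_2, k_2) = 0x7D
s_4 = Round(s_3, k_3) = 0xCB
s_5 = Round(s_4, k_4) = 0xCD
s_6 = Round(s_5, k_5) = 0x88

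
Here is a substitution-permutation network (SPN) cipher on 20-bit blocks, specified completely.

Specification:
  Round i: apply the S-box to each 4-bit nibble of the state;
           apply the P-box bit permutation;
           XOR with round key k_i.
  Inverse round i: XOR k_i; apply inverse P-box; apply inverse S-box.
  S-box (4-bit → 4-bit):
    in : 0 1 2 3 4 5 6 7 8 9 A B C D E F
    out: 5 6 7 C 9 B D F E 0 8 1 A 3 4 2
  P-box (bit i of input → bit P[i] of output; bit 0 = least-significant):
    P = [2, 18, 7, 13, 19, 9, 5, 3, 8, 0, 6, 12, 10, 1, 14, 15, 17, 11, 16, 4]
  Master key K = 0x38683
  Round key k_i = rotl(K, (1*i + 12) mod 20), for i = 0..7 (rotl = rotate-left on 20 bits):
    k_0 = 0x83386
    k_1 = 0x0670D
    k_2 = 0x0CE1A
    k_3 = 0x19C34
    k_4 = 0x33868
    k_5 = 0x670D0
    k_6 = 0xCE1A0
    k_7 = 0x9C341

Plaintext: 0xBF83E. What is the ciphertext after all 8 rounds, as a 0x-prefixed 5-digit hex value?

0xAFE8E

s_0 = plaintext = 0xBF83E
s_1 = Round(s_0, k_0) = 0xA236D
s_2 = Round(s_1, k_1) = 0xC3373
s_3 = Round(s_2, k_2) = 0x834E2
s_4 = Round(s_3, k_3) = 0x44580
s_5 = Round(s_4, k_4) = 0x1AFD5
s_6 = Round(s_5, k_5) = 0xBDAD5
s_7 = Round(s_6, k_6) = 0x2D7A6
s_8 = Round(s_7, k_7) = 0xAFE8E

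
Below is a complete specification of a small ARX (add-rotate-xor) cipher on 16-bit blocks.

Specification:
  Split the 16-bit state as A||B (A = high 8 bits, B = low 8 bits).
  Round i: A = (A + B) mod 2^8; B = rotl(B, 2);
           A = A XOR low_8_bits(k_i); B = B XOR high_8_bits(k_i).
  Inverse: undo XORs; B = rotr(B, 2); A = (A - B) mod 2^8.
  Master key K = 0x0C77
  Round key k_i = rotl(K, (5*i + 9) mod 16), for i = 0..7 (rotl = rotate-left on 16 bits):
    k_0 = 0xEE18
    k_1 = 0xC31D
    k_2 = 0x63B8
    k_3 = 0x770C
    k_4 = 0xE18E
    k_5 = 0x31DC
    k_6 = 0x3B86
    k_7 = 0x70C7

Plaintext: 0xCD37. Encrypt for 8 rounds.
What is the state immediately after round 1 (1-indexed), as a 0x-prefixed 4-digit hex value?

s_0 = plaintext = 0xCD37
s_1 = Round(s_0, k_0) = 0x1C32
s_2 = Round(s_1, k_1) = 0x530B
s_3 = Round(s_2, k_2) = 0xE64F
s_4 = Round(s_3, k_3) = 0x394A
s_5 = Round(s_4, k_4) = 0x0DC8
s_6 = Round(s_5, k_5) = 0x0912
s_7 = Round(s_6, k_6) = 0x9D73
s_8 = Round(s_7, k_7) = 0xD7BD

0x1C32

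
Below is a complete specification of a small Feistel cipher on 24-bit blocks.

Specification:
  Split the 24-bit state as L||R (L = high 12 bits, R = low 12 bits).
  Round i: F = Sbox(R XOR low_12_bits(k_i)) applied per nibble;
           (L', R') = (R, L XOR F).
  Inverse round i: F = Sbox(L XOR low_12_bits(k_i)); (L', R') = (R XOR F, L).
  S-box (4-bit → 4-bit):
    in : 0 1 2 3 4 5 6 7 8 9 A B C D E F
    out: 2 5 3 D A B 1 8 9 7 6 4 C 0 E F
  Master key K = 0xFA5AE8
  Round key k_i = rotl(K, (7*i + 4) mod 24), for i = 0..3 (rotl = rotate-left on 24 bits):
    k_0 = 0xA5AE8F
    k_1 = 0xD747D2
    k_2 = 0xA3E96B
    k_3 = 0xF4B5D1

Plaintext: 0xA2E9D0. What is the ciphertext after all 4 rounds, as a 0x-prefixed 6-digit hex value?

0x6C0F28

s_0 = plaintext = 0xA2E9D0
s_1 = Round(s_0, k_0) = 0x9D0291
s_2 = Round(s_1, k_1) = 0x29127D
s_3 = Round(s_2, k_2) = 0x27D6C0
s_4 = Round(s_3, k_3) = 0x6C0F28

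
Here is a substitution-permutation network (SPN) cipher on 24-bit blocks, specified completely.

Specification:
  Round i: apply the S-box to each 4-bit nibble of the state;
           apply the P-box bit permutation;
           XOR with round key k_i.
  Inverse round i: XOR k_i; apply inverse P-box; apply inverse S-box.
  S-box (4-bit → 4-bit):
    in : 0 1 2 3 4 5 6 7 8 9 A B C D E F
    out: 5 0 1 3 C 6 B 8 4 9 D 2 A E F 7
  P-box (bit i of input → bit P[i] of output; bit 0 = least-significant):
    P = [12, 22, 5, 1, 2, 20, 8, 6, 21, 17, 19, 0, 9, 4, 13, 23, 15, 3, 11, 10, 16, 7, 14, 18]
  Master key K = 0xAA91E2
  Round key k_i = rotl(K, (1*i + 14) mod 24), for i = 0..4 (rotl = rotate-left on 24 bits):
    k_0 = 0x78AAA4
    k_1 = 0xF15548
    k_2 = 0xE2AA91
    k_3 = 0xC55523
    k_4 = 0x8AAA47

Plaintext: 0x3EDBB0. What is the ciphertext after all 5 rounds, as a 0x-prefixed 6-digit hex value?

s_0 = plaintext = 0x3EDBB0
s_1 = Round(s_0, k_0) = 0xEB161C
s_2 = Round(s_1, k_1) = 0x9615C3
s_3 = Round(s_2, k_2) = 0xBD3ED9
s_4 = Round(s_3, k_3) = 0xFF4AF8
s_5 = Round(s_4, k_4) = 0x3343EA

0x3343EA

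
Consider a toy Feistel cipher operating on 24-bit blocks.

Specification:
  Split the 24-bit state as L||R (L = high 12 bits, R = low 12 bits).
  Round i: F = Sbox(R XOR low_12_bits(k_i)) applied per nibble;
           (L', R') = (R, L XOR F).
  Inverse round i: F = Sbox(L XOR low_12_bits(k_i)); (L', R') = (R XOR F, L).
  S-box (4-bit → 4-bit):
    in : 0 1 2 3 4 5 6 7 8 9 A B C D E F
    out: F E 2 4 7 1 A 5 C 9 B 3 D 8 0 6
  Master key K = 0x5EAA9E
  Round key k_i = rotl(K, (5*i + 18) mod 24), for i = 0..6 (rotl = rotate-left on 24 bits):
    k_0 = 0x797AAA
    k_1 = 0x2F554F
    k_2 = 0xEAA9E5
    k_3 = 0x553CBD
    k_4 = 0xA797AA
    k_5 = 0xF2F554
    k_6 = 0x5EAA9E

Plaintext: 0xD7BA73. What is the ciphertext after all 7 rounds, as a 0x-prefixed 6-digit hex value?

0xBA90C2

s_0 = plaintext = 0xD7BA73
s_1 = Round(s_0, k_0) = 0xA732F2
s_2 = Round(s_1, k_1) = 0x2F2F4B
s_3 = Round(s_2, k_2) = 0xF4B842
s_4 = Round(s_3, k_3) = 0x84282D
s_5 = Round(s_4, k_4) = 0x82DE87
s_6 = Round(s_5, k_5) = 0xE87BA9
s_7 = Round(s_6, k_6) = 0xBA90C2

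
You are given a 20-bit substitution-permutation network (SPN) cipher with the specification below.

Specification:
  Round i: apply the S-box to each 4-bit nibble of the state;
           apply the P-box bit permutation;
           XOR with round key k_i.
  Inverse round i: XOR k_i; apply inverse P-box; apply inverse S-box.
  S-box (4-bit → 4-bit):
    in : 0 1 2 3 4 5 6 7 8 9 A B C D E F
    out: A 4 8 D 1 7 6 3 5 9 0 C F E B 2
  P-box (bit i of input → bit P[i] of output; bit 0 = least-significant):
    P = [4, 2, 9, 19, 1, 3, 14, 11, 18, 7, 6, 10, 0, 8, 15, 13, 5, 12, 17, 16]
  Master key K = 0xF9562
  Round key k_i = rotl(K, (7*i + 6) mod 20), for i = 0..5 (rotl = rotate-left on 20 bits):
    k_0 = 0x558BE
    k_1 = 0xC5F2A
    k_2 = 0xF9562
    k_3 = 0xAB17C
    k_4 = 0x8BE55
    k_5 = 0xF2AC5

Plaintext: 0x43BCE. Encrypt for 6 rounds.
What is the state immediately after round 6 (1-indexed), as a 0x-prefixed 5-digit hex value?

0xF733E

s_0 = plaintext = 0x43BCE
s_1 = Round(s_0, k_0) = 0xDB4C1
s_2 = Round(s_1, k_1) = 0xBA520
s_3 = Round(s_2, k_2) = 0x09DA6
s_4 = Round(s_3, k_3) = 0xB87B9
s_5 = Round(s_4, k_4) = 0x776C4
s_6 = Round(s_5, k_5) = 0xF733E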